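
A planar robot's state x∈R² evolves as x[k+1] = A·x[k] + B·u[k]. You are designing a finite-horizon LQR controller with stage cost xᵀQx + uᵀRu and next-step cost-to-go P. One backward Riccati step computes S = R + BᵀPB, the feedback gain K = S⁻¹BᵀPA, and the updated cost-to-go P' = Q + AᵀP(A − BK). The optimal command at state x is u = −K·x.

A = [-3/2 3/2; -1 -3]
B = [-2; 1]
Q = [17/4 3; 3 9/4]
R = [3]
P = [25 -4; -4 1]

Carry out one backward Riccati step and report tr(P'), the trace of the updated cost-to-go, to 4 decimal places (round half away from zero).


BᵀP = [-54.0000 9.0000]
S = R + BᵀPB = [3] + [117.0000] = [120.0000]
BᵀPA = [72.0000 -108.0000]
K = S⁻¹·BᵀPA = [0.6000 -0.9000]
A−BK = [-0.3000 -0.3000; -1.6000 -2.1000]
AᵀP(A−BK) = [2.0500 -0.4500; -0.4500 4.0500]
P' = Q + AᵀP(A−BK) = [6.3000 2.5500; 2.5500 6.3000]
tr(P') = 12.6000

12.6000


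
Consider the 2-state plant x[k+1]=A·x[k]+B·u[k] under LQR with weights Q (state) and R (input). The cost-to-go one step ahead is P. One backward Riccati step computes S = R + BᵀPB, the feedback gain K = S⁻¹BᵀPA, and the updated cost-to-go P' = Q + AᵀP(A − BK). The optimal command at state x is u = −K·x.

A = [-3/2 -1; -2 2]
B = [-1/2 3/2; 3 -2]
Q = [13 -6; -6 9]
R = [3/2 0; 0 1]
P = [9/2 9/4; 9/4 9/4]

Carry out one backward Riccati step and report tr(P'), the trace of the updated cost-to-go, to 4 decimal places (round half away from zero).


BᵀP = [4.5000 5.6250; 2.2500 -1.1250]
S = R + BᵀPB = [3/2 0; 0 1] + [14.6250 -4.5000; -4.5000 5.6250] = [16.1250 -4.5000; -4.5000 6.6250]
BᵀPA = [-18.0000 6.7500; -1.1250 -4.5000]
K = S⁻¹·BᵀPA = [-1.4358 0.2826; -1.1451 -0.4873]
A−BK = [-0.5003 -0.1278; 0.0173 0.1776]
AᵀP(A−BK) = [5.4916 0.0390; 0.0390 0.3996]
P' = Q + AᵀP(A−BK) = [18.4916 -5.9610; -5.9610 9.3996]
tr(P') = 27.8912

27.8912


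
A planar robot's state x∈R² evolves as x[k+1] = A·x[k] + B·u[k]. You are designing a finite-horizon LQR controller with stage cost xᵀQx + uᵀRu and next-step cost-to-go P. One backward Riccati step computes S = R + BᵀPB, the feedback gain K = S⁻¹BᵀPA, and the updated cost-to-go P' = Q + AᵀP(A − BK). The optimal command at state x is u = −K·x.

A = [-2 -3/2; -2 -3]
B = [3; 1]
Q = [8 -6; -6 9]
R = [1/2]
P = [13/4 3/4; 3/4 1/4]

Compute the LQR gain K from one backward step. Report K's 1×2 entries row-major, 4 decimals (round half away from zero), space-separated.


-0.7536 -0.6739

BᵀP = [10.5000 2.5000]
S = R + BᵀPB = [1/2] + [34.0000] = [34.5000]
BᵀPA = [-26.0000 -23.2500]
K = S⁻¹·BᵀPA = [-0.7536 -0.6739]
A−BK = [0.2609 0.5217; -1.2464 -2.3261]
AᵀP(A−BK) = [0.4058 0.4783; 0.4783 0.6440]
P' = Q + AᵀP(A−BK) = [8.4058 -5.5217; -5.5217 9.6440]
tr(P') = 18.0498


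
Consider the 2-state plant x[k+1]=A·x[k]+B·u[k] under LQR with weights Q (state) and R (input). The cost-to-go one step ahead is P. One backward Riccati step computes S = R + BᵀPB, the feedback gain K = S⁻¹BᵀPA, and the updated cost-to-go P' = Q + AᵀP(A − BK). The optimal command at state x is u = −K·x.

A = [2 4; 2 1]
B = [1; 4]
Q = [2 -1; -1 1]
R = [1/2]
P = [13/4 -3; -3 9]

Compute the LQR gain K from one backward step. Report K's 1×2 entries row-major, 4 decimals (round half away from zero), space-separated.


BᵀP = [-8.7500 33.0000]
S = R + BᵀPB = [1/2] + [123.2500] = [123.7500]
BᵀPA = [48.5000 -2.0000]
K = S⁻¹·BᵀPA = [0.3919 -0.0162]
A−BK = [1.6081 4.0162; 0.4323 1.0646]
AᵀP(A−BK) = [5.9919 14.7838; 14.7838 36.9677]
P' = Q + AᵀP(A−BK) = [7.9919 13.7838; 13.7838 37.9677]
tr(P') = 45.9596

0.3919 -0.0162


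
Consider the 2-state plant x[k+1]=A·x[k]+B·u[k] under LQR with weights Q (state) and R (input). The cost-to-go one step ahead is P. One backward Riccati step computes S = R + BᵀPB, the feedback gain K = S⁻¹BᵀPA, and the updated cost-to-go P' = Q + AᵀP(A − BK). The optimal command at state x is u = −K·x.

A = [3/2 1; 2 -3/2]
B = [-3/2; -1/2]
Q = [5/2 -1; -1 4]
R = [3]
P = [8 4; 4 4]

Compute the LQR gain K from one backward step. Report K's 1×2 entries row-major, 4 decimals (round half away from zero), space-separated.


BᵀP = [-14.0000 -8.0000]
S = R + BᵀPB = [3] + [25.0000] = [28.0000]
BᵀPA = [-37.0000 -2.0000]
K = S⁻¹·BᵀPA = [-1.3214 -0.0714]
A−BK = [-0.4821 0.8929; 1.3393 -1.5357]
AᵀP(A−BK) = [9.1071 -3.6429; -3.6429 4.8571]
P' = Q + AᵀP(A−BK) = [11.6071 -4.6429; -4.6429 8.8571]
tr(P') = 20.4643

-1.3214 -0.0714


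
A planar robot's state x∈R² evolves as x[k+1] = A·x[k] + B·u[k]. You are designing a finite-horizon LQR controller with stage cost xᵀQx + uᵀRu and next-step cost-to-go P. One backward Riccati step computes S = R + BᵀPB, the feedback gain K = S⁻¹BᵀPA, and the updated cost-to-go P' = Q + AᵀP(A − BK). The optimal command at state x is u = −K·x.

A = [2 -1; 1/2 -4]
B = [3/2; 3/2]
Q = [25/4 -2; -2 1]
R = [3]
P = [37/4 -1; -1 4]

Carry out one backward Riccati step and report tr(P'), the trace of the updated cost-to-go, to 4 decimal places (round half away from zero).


BᵀP = [12.3750 4.5000]
S = R + BᵀPB = [3] + [25.3125] = [28.3125]
BᵀPA = [27.0000 -30.3750]
K = S⁻¹·BᵀPA = [0.9536 -1.0728]
A−BK = [0.5695 0.6093; -0.9305 -2.3907]
AᵀP(A−BK) = [10.2517 10.9669; 10.9669 32.6623]
P' = Q + AᵀP(A−BK) = [16.5017 8.9669; 8.9669 33.6623]
tr(P') = 50.1639

50.1639


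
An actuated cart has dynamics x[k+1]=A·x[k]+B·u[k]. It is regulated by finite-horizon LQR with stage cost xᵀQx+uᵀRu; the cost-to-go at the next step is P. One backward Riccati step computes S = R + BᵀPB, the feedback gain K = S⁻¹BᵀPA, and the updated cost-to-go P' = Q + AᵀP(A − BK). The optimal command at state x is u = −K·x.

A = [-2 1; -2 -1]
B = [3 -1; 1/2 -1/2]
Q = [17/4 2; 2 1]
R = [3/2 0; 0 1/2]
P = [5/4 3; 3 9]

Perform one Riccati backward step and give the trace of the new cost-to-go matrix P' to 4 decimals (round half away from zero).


9.6172

BᵀP = [5.2500 13.5000; -2.7500 -7.5000]
S = R + BᵀPB = [3/2 0; 0 1/2] + [22.5000 -12.0000; -12.0000 6.5000] = [24.0000 -12.0000; -12.0000 7.0000]
BᵀPA = [-37.5000 -8.2500; 20.5000 4.7500]
K = S⁻¹·BᵀPA = [-0.6875 -0.0313; 1.7500 0.6250]
A−BK = [1.8125 1.7188; -0.7813 -0.6719]
AᵀP(A−BK) = [3.3438 1.5156; 1.5156 1.0234]
P' = Q + AᵀP(A−BK) = [7.5938 3.5156; 3.5156 2.0234]
tr(P') = 9.6172


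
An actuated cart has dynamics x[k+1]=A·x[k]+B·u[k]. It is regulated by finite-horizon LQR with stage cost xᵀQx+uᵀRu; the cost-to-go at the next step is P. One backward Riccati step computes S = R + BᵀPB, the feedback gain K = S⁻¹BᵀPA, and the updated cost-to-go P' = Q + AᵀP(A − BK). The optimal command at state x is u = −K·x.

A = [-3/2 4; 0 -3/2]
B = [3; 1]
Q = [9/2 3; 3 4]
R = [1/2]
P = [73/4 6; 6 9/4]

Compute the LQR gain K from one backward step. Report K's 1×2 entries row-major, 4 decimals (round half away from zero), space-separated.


-0.4489 1.0474

BᵀP = [60.7500 20.2500]
S = R + BᵀPB = [1/2] + [202.5000] = [203.0000]
BᵀPA = [-91.1250 212.6250]
K = S⁻¹·BᵀPA = [-0.4489 1.0474]
A−BK = [-0.1533 0.8578; 0.4489 -2.5474]
AᵀP(A−BK) = [0.1573 -0.5544; -0.5544 2.3561]
P' = Q + AᵀP(A−BK) = [4.6573 2.4456; 2.4456 6.3561]
tr(P') = 11.0134


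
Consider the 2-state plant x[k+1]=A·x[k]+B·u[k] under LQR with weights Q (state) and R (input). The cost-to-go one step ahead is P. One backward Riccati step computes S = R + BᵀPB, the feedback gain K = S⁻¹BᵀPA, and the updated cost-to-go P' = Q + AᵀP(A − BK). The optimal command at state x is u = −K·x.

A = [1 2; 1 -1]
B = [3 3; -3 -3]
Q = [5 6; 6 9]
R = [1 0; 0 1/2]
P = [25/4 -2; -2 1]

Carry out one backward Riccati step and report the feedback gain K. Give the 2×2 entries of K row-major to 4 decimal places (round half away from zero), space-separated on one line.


0.0517 0.1920 0.1034 0.3839

BᵀP = [24.7500 -9.0000; 24.7500 -9.0000]
S = R + BᵀPB = [1 0; 0 1/2] + [101.2500 101.2500; 101.2500 101.2500] = [102.2500 101.2500; 101.2500 101.7500]
BᵀPA = [15.7500 58.5000; 15.7500 58.5000]
K = S⁻¹·BᵀPA = [0.0517 0.1920; 0.1034 0.3839]
A−BK = [0.5349 0.2724; 1.4651 0.7276]
AᵀP(A−BK) = [0.8080 0.4299; 0.4299 0.3109]
P' = Q + AᵀP(A−BK) = [5.8080 6.4299; 6.4299 9.3109]
tr(P') = 15.1189


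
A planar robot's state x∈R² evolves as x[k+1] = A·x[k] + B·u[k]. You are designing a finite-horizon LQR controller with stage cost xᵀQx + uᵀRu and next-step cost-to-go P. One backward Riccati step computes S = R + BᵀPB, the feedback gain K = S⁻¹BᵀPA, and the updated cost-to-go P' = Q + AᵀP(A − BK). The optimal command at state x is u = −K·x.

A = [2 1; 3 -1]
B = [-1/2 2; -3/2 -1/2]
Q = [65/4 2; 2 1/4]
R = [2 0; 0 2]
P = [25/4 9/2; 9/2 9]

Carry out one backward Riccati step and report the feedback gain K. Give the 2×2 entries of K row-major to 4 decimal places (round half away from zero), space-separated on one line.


BᵀP = [-9.8750 -15.7500; 10.2500 4.5000]
S = R + BᵀPB = [2 0; 0 2] + [28.5625 -11.8750; -11.8750 18.2500] = [30.5625 -11.8750; -11.8750 20.2500]
BᵀPA = [-67.0000 5.8750; 34.0000 5.7500]
K = S⁻¹·BᵀPA = [-1.9942 0.3918; 0.5095 0.5137]
A−BK = [-0.0162 0.1685; 0.2634 -0.1554]
AᵀP(A−BK) = [9.0609 -1.2137; -1.2137 0.9940]
P' = Q + AᵀP(A−BK) = [25.3109 0.7863; 0.7863 1.2440]
tr(P') = 26.5549

-1.9942 0.3918 0.5095 0.5137


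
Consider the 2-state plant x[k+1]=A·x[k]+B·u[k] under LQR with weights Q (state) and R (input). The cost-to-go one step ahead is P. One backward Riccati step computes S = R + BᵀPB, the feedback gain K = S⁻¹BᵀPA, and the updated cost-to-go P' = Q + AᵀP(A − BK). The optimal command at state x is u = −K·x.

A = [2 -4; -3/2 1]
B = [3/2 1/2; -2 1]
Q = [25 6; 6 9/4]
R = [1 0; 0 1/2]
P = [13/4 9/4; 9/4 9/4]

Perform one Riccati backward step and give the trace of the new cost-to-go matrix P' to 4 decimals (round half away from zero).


BᵀP = [0.3750 -1.1250; 3.8750 3.3750]
S = R + BᵀPB = [1 0; 0 1/2] + [2.8125 -0.9375; -0.9375 5.3125] = [3.8125 -0.9375; -0.9375 5.8125]
BᵀPA = [2.4375 -2.6250; 2.6875 -12.1250]
K = S⁻¹·BᵀPA = [0.7841 -1.2511; 0.5888 -2.2878]
A−BK = [0.5294 -0.9794; -0.5206 0.7856]
AᵀP(A−BK) = [1.0686 -2.1769; -2.1769 5.2261]
P' = Q + AᵀP(A−BK) = [26.0686 3.8231; 3.8231 7.4761]
tr(P') = 33.5448

33.5448


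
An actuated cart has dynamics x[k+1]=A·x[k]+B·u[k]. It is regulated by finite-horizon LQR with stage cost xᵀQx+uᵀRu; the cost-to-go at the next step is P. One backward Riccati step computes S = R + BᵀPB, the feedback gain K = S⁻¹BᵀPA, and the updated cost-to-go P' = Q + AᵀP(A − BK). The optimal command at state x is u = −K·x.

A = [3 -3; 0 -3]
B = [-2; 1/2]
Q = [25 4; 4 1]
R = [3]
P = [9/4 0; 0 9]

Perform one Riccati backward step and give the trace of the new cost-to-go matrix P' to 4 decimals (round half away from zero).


BᵀP = [-4.5000 4.5000]
S = R + BᵀPB = [3] + [11.2500] = [14.2500]
BᵀPA = [-13.5000 0.0000]
K = S⁻¹·BᵀPA = [-0.9474 0.0000]
A−BK = [1.1053 -3.0000; 0.4737 -3.0000]
AᵀP(A−BK) = [7.4605 -20.2500; -20.2500 101.2500]
P' = Q + AᵀP(A−BK) = [32.4605 -16.2500; -16.2500 102.2500]
tr(P') = 134.7105

134.7105


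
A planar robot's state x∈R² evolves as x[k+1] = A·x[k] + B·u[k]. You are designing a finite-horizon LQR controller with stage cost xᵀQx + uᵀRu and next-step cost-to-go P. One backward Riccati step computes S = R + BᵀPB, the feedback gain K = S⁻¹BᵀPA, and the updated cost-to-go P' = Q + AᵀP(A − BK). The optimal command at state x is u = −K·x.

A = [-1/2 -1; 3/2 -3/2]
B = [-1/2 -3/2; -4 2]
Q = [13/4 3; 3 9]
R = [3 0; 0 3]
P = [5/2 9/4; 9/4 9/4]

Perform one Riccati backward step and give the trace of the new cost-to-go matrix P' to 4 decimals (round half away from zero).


13.4565

BᵀP = [-10.2500 -10.1250; 0.7500 1.1250]
S = R + BᵀPB = [3 0; 0 3] + [45.6250 -4.8750; -4.8750 1.1250] = [48.6250 -4.8750; -4.8750 4.1250]
BᵀPA = [-10.0625 25.4375; 1.3125 -2.4375]
K = S⁻¹·BᵀPA = [-0.1986 0.5262; 0.0835 0.0310]
A−BK = [-0.4740 -0.6903; 0.5387 0.5429]
AᵀP(A−BK) = [0.2048 -0.2454; -0.2454 1.0017]
P' = Q + AᵀP(A−BK) = [3.4548 2.7546; 2.7546 10.0017]
tr(P') = 13.4565


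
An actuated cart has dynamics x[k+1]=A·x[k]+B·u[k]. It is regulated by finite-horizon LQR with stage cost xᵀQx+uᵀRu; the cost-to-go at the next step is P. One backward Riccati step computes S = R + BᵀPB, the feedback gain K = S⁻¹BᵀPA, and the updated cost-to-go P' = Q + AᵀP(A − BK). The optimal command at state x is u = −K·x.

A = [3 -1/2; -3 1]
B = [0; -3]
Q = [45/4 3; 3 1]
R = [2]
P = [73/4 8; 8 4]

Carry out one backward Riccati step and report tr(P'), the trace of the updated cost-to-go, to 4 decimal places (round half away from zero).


BᵀP = [-24.0000 -12.0000]
S = R + BᵀPB = [2] + [36.0000] = [38.0000]
BᵀPA = [-36.0000 0.0000]
K = S⁻¹·BᵀPA = [-0.9474 0.0000]
A−BK = [3.0000 -0.5000; -5.8421 1.0000]
AᵀP(A−BK) = [22.1447 -3.3750; -3.3750 0.5625]
P' = Q + AᵀP(A−BK) = [33.3947 -0.3750; -0.3750 1.5625]
tr(P') = 34.9572

34.9572


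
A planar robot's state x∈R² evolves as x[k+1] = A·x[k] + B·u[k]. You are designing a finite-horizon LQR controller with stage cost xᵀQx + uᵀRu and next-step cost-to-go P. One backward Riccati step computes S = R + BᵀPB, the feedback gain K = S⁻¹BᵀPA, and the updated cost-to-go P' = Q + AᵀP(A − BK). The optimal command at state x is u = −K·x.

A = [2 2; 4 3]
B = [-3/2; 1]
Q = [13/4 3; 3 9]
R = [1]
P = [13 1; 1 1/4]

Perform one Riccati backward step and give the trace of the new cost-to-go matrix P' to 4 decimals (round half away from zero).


BᵀP = [-18.5000 -1.2500]
S = R + BᵀPB = [1] + [26.5000] = [27.5000]
BᵀPA = [-42.0000 -40.7500]
K = S⁻¹·BᵀPA = [-1.5273 -1.4818]
A−BK = [-0.2909 -0.2227; 5.5273 4.4818]
AᵀP(A−BK) = [7.8545 6.7636; 6.7636 5.8659]
P' = Q + AᵀP(A−BK) = [11.1045 9.7636; 9.7636 14.8659]
tr(P') = 25.9705

25.9705


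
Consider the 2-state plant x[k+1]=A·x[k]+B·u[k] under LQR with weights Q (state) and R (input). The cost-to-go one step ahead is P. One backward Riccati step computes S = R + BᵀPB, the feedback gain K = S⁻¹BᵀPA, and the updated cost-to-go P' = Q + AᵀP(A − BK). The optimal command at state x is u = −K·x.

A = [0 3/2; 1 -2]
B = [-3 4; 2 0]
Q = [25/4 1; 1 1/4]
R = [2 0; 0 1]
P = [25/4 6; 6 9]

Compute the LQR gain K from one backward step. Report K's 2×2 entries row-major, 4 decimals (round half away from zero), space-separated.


BᵀP = [-6.7500 0.0000; 25.0000 24.0000]
S = R + BᵀPB = [2 0; 0 1] + [20.2500 -27.0000; -27.0000 100.0000] = [22.2500 -27.0000; -27.0000 101.0000]
BᵀPA = [0.0000 -10.1250; 24.0000 -10.5000]
K = S⁻¹·BᵀPA = [0.4268 -0.8603; 0.3517 -0.3339]
A−BK = [-0.1265 0.2549; 0.1464 -0.2794]
AᵀP(A−BK) = [0.5587 -0.9855; -0.9855 1.8458]
P' = Q + AᵀP(A−BK) = [6.8087 0.0145; 0.0145 2.0958]
tr(P') = 8.9045

0.4268 -0.8603 0.3517 -0.3339


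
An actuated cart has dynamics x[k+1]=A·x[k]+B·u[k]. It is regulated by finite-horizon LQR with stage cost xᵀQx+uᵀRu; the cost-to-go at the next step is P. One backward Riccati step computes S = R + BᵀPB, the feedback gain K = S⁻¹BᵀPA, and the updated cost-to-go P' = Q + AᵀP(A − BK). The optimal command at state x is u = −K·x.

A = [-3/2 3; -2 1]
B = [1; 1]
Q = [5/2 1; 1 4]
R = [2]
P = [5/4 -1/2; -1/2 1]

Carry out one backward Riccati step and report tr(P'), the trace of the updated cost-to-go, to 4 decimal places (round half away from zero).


15.8462

BᵀP = [0.7500 0.5000]
S = R + BᵀPB = [2] + [1.2500] = [3.2500]
BᵀPA = [-2.1250 2.7500]
K = S⁻¹·BᵀPA = [-0.6538 0.8462]
A−BK = [-0.8462 2.1538; -1.3462 0.1538]
AᵀP(A−BK) = [2.4231 -2.0769; -2.0769 6.9231]
P' = Q + AᵀP(A−BK) = [4.9231 -1.0769; -1.0769 10.9231]
tr(P') = 15.8462


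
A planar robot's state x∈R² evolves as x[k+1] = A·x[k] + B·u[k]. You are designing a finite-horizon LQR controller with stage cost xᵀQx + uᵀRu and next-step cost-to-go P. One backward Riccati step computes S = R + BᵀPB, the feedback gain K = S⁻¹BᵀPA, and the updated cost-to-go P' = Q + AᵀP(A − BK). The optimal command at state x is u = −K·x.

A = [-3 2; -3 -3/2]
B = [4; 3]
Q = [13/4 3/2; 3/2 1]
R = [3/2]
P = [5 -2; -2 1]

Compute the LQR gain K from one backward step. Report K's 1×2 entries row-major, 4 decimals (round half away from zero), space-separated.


-0.6353 0.8353

BᵀP = [14.0000 -5.0000]
S = R + BᵀPB = [3/2] + [41.0000] = [42.5000]
BᵀPA = [-27.0000 35.5000]
K = S⁻¹·BᵀPA = [-0.6353 0.8353]
A−BK = [-0.4588 -1.3412; -1.0941 -4.0059]
AᵀP(A−BK) = [0.8471 0.0529; 0.0529 4.5971]
P' = Q + AᵀP(A−BK) = [4.0971 1.5529; 1.5529 5.5971]
tr(P') = 9.6941


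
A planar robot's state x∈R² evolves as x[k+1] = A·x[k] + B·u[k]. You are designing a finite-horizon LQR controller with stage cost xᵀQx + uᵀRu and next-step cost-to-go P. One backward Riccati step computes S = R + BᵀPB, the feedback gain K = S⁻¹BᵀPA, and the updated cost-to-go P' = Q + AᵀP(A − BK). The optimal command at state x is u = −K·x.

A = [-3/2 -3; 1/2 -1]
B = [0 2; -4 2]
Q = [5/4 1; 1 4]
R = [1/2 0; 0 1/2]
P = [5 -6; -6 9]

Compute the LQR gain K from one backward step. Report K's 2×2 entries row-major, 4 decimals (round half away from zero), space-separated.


BᵀP = [24.0000 -36.0000; -2.0000 6.0000]
S = R + BᵀPB = [1/2 0; 0 1/2] + [144.0000 -24.0000; -24.0000 8.0000] = [144.5000 -24.0000; -24.0000 8.5000]
BᵀPA = [-54.0000 -36.0000; 6.0000 0.0000]
K = S⁻¹·BᵀPA = [-0.4829 -0.4691; -0.6577 -1.3246]
A−BK = [-0.1846 -0.3507; -0.1163 -0.2273]
AᵀP(A−BK) = [0.3674 0.6140; 0.6140 1.1108]
P' = Q + AᵀP(A−BK) = [1.6174 1.6140; 1.6140 5.1108]
tr(P') = 6.7282

-0.4829 -0.4691 -0.6577 -1.3246


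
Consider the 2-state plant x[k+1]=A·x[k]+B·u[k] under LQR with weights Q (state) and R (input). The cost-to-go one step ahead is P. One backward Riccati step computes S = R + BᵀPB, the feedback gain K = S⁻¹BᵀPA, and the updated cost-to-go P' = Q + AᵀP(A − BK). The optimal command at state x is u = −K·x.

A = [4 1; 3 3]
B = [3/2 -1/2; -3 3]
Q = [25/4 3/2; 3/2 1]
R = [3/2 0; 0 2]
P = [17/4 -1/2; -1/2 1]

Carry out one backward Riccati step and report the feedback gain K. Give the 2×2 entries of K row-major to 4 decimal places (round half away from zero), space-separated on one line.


1.9762 0.4611 1.8628 0.9680

BᵀP = [7.8750 -3.7500; -3.6250 3.2500]
S = R + BᵀPB = [3/2 0; 0 2] + [23.0625 -15.1875; -15.1875 11.5625] = [24.5625 -15.1875; -15.1875 13.5625]
BᵀPA = [20.2500 -3.3750; -4.7500 6.1250]
K = S⁻¹·BᵀPA = [1.9762 0.4611; 1.8628 0.9680]
A−BK = [1.9671 0.7923; 3.3403 1.4794]
AᵀP(A−BK) = [33.8298 13.7603; 13.7603 5.8774]
P' = Q + AᵀP(A−BK) = [40.0798 15.2603; 15.2603 6.8774]
tr(P') = 46.9572


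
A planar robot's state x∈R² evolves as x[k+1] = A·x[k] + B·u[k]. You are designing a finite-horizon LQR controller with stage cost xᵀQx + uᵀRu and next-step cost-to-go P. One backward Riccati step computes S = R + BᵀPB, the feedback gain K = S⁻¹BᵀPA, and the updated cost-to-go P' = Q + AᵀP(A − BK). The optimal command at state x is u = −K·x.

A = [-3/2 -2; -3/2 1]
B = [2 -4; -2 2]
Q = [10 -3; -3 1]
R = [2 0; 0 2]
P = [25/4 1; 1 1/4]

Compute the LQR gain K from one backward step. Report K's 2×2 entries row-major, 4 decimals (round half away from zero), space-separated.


-0.0719 -0.1781 0.4247 0.4087

BᵀP = [10.5000 1.5000; -23.0000 -3.5000]
S = R + BᵀPB = [2 0; 0 2] + [18.0000 -39.0000; -39.0000 85.0000] = [20.0000 -39.0000; -39.0000 87.0000]
BᵀPA = [-18.0000 -19.5000; 39.7500 42.5000]
K = S⁻¹·BᵀPA = [-0.0719 -0.1781; 0.4247 0.4087]
A−BK = [0.3425 -0.0091; -2.4932 -0.1735]
AᵀP(A−BK) = [0.9503 0.4247; 0.4247 0.4087]
P' = Q + AᵀP(A−BK) = [10.9503 -2.5753; -2.5753 1.4087]
tr(P') = 12.3590


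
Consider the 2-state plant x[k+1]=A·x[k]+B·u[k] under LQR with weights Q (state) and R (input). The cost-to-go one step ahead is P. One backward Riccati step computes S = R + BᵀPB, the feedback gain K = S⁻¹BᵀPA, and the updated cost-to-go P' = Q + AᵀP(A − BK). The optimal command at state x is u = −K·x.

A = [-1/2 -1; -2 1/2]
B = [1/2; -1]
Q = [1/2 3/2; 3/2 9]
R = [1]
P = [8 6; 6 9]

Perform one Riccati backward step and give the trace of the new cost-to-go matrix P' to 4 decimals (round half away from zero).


BᵀP = [-2.0000 -6.0000]
S = R + BᵀPB = [1] + [5.0000] = [6.0000]
BᵀPA = [13.0000 -1.0000]
K = S⁻¹·BᵀPA = [2.1667 -0.1667]
A−BK = [-1.5833 -0.9167; 0.1667 0.3333]
AᵀP(A−BK) = [21.8333 7.6667; 7.6667 4.0833]
P' = Q + AᵀP(A−BK) = [22.3333 9.1667; 9.1667 13.0833]
tr(P') = 35.4167

35.4167


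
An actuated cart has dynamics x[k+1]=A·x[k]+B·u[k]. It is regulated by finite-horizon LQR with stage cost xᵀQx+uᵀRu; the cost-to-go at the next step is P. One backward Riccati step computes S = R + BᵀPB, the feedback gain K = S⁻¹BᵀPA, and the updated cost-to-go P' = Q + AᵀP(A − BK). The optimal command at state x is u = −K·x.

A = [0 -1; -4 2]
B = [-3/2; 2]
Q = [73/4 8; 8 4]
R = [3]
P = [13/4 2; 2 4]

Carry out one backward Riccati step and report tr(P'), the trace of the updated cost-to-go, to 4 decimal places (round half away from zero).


BᵀP = [-0.8750 5.0000]
S = R + BᵀPB = [3] + [11.3125] = [14.3125]
BᵀPA = [-20.0000 10.8750]
K = S⁻¹·BᵀPA = [-1.3974 0.7598]
A−BK = [-2.0961 0.1397; -1.2052 0.4803]
AᵀP(A−BK) = [36.0524 -8.8035; -8.8035 2.9869]
P' = Q + AᵀP(A−BK) = [54.3024 -0.8035; -0.8035 6.9869]
tr(P') = 61.2893

61.2893


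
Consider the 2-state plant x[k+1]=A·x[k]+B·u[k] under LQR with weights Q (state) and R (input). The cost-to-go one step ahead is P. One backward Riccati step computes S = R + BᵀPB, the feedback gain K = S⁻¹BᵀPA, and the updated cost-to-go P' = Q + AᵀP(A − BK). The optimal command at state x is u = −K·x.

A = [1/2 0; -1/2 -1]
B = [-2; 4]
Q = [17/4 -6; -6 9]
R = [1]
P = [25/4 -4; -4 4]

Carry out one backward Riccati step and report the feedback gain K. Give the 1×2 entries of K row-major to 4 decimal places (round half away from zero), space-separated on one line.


-0.1705 -0.1558

BᵀP = [-28.5000 24.0000]
S = R + BᵀPB = [1] + [153.0000] = [154.0000]
BᵀPA = [-26.2500 -24.0000]
K = S⁻¹·BᵀPA = [-0.1705 -0.1558]
A−BK = [0.1591 -0.3117; 0.1818 -0.3766]
AᵀP(A−BK) = [0.0881 -0.0909; -0.0909 0.2597]
P' = Q + AᵀP(A−BK) = [4.3381 -6.0909; -6.0909 9.2597]
tr(P') = 13.5978


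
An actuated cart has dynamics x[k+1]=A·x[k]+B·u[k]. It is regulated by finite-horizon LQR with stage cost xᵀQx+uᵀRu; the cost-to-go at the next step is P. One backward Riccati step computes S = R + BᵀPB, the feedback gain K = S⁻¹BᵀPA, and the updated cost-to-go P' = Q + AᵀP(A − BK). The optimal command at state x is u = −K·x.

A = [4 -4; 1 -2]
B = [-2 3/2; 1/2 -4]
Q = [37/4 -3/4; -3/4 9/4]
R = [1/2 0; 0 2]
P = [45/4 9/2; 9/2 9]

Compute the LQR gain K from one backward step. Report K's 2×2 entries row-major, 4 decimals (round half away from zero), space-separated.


BᵀP = [-20.2500 -4.5000; -1.1250 -29.2500]
S = R + BᵀPB = [1/2 0; 0 2] + [38.2500 -12.3750; -12.3750 115.3125] = [38.7500 -12.3750; -12.3750 117.3125]
BᵀPA = [-85.5000 90.0000; -33.7500 63.0000]
K = S⁻¹·BᵀPA = [-2.3785 2.5810; -0.5386 0.8093]
A−BK = [0.0510 -0.0519; 0.0349 -0.0533]
AᵀP(A−BK) = [3.4649 -4.0081; -4.0081 4.7216]
P' = Q + AᵀP(A−BK) = [12.7149 -4.7581; -4.7581 6.9716]
tr(P') = 19.6864

-2.3785 2.5810 -0.5386 0.8093


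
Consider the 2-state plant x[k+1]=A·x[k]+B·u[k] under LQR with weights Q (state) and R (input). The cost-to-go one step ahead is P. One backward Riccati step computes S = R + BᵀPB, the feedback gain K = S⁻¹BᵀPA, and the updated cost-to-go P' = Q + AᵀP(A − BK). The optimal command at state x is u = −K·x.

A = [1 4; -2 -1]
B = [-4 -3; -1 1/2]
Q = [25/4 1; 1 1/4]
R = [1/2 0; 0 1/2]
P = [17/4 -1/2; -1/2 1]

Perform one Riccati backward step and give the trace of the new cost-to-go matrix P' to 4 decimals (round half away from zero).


BᵀP = [-16.5000 1.0000; -13.0000 2.0000]
S = R + BᵀPB = [1/2 0; 0 1/2] + [65.0000 50.0000; 50.0000 40.0000] = [65.5000 50.0000; 50.0000 40.5000]
BᵀPA = [-18.5000 -67.0000; -17.0000 -54.0000]
K = S⁻¹·BᵀPA = [0.6596 -0.0884; -1.2340 -1.2242]
A−BK = [-0.0638 -0.0262; -0.7234 -0.4763]
AᵀP(A−BK) = [1.4734 1.0532; 1.0532 0.9705]
P' = Q + AᵀP(A−BK) = [7.7234 2.0532; 2.0532 1.2205]
tr(P') = 8.9439

8.9439


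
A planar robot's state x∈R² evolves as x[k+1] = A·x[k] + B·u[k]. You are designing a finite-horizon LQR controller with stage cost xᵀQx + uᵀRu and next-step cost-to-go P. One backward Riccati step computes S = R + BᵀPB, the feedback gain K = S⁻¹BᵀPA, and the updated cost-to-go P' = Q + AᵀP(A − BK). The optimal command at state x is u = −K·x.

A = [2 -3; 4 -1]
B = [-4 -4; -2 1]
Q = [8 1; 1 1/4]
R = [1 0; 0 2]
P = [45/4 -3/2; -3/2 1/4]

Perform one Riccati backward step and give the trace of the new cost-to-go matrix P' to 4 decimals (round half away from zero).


9.2874

BᵀP = [-42.0000 5.5000; -46.5000 6.2500]
S = R + BᵀPB = [1 0; 0 2] + [157.0000 173.5000; 173.5000 192.2500] = [158.0000 173.5000; 173.5000 194.2500]
BᵀPA = [-62.0000 120.5000; -68.0000 133.2500]
K = S⁻¹·BᵀPA = [-0.4166 0.4892; 0.0221 0.2490]
A−BK = [0.4217 -0.0471; 3.1447 -0.2707]
AᵀP(A−BK) = [0.6691 -0.2357; -0.2357 0.3684]
P' = Q + AᵀP(A−BK) = [8.6691 0.7643; 0.7643 0.6184]
tr(P') = 9.2874


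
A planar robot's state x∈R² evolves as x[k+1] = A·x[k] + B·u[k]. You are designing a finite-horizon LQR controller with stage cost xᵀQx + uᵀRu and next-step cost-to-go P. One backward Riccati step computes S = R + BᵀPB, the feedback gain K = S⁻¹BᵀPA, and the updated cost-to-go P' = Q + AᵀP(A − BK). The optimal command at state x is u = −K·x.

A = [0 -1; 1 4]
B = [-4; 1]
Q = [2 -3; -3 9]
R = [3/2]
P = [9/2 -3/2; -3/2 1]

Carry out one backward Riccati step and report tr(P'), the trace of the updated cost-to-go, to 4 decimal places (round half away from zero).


BᵀP = [-19.5000 7.0000]
S = R + BᵀPB = [3/2] + [85.0000] = [86.5000]
BᵀPA = [7.0000 47.5000]
K = S⁻¹·BᵀPA = [0.0809 0.5491]
A−BK = [0.3237 1.1965; 0.9191 3.4509]
AᵀP(A−BK) = [0.4335 1.6561; 1.6561 6.4162]
P' = Q + AᵀP(A−BK) = [2.4335 -1.3439; -1.3439 15.4162]
tr(P') = 17.8497

17.8497


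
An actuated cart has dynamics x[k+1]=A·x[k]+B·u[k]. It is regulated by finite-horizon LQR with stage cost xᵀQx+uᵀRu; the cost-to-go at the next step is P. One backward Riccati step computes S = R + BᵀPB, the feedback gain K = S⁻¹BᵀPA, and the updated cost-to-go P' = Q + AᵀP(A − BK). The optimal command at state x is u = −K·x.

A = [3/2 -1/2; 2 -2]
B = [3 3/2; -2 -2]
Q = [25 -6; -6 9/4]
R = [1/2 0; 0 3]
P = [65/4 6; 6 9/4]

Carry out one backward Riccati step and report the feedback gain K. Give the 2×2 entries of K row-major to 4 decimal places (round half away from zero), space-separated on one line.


BᵀP = [36.7500 13.5000; 12.3750 4.5000]
S = R + BᵀPB = [1/2 0; 0 3] + [83.2500 28.1250; 28.1250 9.5625] = [83.7500 28.1250; 28.1250 12.5625]
BᵀPA = [82.1250 -45.3750; 27.5625 -15.1875]
K = S⁻¹·BᵀPA = [0.9824 -0.5472; -0.0054 0.0162]
A−BK = [-1.4391 1.1174; 3.9540 -3.0621]
AᵀP(A−BK) = [1.0309 -0.6926; -0.6926 0.4779]
P' = Q + AᵀP(A−BK) = [26.0309 -6.6926; -6.6926 2.7279]
tr(P') = 28.7588

0.9824 -0.5472 -0.0054 0.0162


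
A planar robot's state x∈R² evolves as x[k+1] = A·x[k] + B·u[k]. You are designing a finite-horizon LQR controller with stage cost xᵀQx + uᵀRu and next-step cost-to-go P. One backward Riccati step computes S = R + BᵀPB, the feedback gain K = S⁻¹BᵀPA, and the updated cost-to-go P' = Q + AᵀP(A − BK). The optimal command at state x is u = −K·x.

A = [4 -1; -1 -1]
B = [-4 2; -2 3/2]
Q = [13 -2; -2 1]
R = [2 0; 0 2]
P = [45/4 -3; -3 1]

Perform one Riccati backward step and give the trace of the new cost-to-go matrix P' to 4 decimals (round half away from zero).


BᵀP = [-39.0000 10.0000; 18.0000 -4.5000]
S = R + BᵀPB = [2 0; 0 2] + [136.0000 -63.0000; -63.0000 29.2500] = [138.0000 -63.0000; -63.0000 31.2500]
BᵀPA = [-166.0000 29.0000; 76.5000 -13.5000]
K = S⁻¹·BᵀPA = [-1.0713 0.1623; 0.2882 -0.1048]
A−BK = [-0.8617 -0.1412; -3.5750 -0.5182]
AᵀP(A−BK) = [5.1121 -0.0408; -0.0408 0.1285]
P' = Q + AᵀP(A−BK) = [18.1121 -2.0408; -2.0408 1.1285]
tr(P') = 19.2405

19.2405


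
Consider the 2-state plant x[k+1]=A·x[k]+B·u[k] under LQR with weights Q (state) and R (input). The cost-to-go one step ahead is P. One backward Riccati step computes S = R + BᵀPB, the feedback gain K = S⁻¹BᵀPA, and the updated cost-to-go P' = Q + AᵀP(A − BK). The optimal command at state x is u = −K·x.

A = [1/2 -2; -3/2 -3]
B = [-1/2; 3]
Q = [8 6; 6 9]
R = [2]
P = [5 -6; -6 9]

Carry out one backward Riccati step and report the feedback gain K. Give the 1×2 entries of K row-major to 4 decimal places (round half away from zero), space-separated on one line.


BᵀP = [-20.5000 30.0000]
S = R + BᵀPB = [2] + [100.2500] = [102.2500]
BᵀPA = [-55.2500 -49.0000]
K = S⁻¹·BᵀPA = [-0.5403 -0.4792]
A−BK = [0.2298 -2.2396; 0.1210 -1.5623]
AᵀP(A−BK) = [0.6461 0.0232; 0.0232 5.5183]
P' = Q + AᵀP(A−BK) = [8.6461 6.0232; 6.0232 14.5183]
tr(P') = 23.1644

-0.5403 -0.4792


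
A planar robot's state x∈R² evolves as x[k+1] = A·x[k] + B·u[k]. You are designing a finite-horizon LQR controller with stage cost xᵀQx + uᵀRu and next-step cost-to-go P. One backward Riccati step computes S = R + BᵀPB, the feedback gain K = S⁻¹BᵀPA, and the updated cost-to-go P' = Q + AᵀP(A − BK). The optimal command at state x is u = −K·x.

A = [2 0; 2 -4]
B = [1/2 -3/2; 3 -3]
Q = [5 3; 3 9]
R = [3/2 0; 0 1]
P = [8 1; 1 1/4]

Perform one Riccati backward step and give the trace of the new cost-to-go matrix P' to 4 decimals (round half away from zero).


16.6613

BᵀP = [7.0000 1.2500; -15.0000 -2.2500]
S = R + BᵀPB = [3/2 0; 0 1] + [7.2500 -14.2500; -14.2500 29.2500] = [8.7500 -14.2500; -14.2500 30.2500]
BᵀPA = [16.5000 -5.0000; -34.5000 9.0000]
K = S⁻¹·BᵀPA = [0.1217 -0.3732; -1.0832 0.1217]
A−BK = [0.3144 0.3692; -1.6146 -2.5152]
AᵀP(A−BK) = [1.6227 0.3570; 0.3570 1.0385]
P' = Q + AᵀP(A−BK) = [6.6227 3.3570; 3.3570 10.0385]
tr(P') = 16.6613


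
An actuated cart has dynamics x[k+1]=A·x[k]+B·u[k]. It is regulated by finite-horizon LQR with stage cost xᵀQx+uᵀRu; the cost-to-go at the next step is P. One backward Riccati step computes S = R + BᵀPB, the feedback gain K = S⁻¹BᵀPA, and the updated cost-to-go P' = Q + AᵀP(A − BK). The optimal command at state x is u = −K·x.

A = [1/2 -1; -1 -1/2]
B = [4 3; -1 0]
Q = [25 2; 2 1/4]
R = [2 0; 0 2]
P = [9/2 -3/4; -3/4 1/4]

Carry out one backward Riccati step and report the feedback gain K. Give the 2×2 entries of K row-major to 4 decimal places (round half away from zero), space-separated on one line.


BᵀP = [18.7500 -3.2500; 13.5000 -2.2500]
S = R + BᵀPB = [2 0; 0 2] + [78.2500 56.2500; 56.2500 40.5000] = [80.2500 56.2500; 56.2500 42.5000]
BᵀPA = [12.6250 -17.1250; 9.0000 -12.3750]
K = S⁻¹·BᵀPA = [0.1229 -0.1286; 0.0490 -0.1209]
A−BK = [-0.1389 -0.1227; -0.8771 -0.6286]
AᵀP(A−BK) = [0.1314 0.0248; 0.0248 0.1132]
P' = Q + AᵀP(A−BK) = [25.1314 2.0248; 2.0248 0.3632]
tr(P') = 25.4946

0.1229 -0.1286 0.0490 -0.1209


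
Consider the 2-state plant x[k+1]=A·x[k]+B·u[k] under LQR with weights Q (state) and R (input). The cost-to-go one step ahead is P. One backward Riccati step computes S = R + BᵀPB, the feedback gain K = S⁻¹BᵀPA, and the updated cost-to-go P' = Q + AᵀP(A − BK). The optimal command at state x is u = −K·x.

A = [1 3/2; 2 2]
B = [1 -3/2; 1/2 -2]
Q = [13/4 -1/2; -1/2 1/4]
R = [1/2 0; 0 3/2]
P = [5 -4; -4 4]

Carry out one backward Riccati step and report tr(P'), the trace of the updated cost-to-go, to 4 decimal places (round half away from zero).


BᵀP = [3.0000 -2.0000; 0.5000 -2.0000]
S = R + BᵀPB = [1/2 0; 0 3/2] + [2.0000 -0.5000; -0.5000 3.2500] = [2.5000 -0.5000; -0.5000 4.7500]
BᵀPA = [-1.0000 0.5000; -3.5000 -3.2500]
K = S⁻¹·BᵀPA = [-0.5591 0.0645; -0.7957 -0.6774]
A−BK = [0.3656 0.4194; 0.6882 0.6129]
AᵀP(A−BK) = [1.6559 1.1935; 1.1935 1.0161]
P' = Q + AᵀP(A−BK) = [4.9059 0.6935; 0.6935 1.2661]
tr(P') = 6.1720

6.1720


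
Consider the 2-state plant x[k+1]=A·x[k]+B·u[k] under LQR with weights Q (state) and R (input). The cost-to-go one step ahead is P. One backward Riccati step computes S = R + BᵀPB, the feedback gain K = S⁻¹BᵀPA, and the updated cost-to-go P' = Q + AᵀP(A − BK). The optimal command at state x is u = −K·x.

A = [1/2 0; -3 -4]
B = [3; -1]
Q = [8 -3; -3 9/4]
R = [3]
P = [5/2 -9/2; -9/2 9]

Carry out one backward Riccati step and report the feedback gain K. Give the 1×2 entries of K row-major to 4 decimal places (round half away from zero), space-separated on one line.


BᵀP = [12.0000 -22.5000]
S = R + BᵀPB = [3] + [58.5000] = [61.5000]
BᵀPA = [73.5000 90.0000]
K = S⁻¹·BᵀPA = [1.1951 1.4634]
A−BK = [-3.0854 -4.3902; -1.8049 -2.5366]
AᵀP(A−BK) = [7.2835 9.4390; 9.4390 12.2927]
P' = Q + AᵀP(A−BK) = [15.2835 6.4390; 6.4390 14.5427]
tr(P') = 29.8262

1.1951 1.4634


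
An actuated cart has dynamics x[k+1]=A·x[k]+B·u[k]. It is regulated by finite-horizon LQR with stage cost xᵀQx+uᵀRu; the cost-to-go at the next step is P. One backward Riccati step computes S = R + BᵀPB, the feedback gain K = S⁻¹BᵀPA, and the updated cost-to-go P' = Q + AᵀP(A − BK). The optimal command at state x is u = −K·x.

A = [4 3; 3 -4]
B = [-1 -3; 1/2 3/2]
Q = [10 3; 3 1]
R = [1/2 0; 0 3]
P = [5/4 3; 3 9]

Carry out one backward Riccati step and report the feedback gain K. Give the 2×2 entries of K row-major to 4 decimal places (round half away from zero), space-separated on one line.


3.1429 -3.0000 1.5714 -1.5000

BᵀP = [0.2500 1.5000; 0.7500 4.5000]
S = R + BᵀPB = [1/2 0; 0 3] + [0.5000 1.5000; 1.5000 4.5000] = [1.0000 1.5000; 1.5000 7.5000]
BᵀPA = [5.5000 -5.2500; 16.5000 -15.7500]
K = S⁻¹·BᵀPA = [3.1429 -3.0000; 1.5714 -1.5000]
A−BK = [11.8571 -4.5000; -0.9286 -0.2500]
AᵀP(A−BK) = [129.7857 -72.7500; -72.7500 43.8750]
P' = Q + AᵀP(A−BK) = [139.7857 -69.7500; -69.7500 44.8750]
tr(P') = 184.6607


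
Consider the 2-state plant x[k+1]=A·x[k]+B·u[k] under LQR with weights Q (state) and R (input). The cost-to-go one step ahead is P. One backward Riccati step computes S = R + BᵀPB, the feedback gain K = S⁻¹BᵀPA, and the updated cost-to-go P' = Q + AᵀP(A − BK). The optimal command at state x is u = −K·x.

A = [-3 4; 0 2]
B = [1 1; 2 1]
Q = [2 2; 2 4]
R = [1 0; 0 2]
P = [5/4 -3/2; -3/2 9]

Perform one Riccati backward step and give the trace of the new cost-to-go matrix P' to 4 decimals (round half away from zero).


BᵀP = [-1.7500 16.5000; -0.2500 7.5000]
S = R + BᵀPB = [1 0; 0 2] + [31.2500 14.7500; 14.7500 7.2500] = [32.2500 14.7500; 14.7500 9.2500]
BᵀPA = [5.2500 26.0000; 0.7500 14.0000]
K = S⁻¹·BᵀPA = [0.4644 0.4211; -0.6594 0.8421]
A−BK = [-2.8050 2.7368; -0.2693 0.3158]
AᵀP(A−BK) = [9.3065 -8.8421; -8.8421 9.2632]
P' = Q + AᵀP(A−BK) = [11.3065 -6.8421; -6.8421 13.2632]
tr(P') = 24.5697

24.5697


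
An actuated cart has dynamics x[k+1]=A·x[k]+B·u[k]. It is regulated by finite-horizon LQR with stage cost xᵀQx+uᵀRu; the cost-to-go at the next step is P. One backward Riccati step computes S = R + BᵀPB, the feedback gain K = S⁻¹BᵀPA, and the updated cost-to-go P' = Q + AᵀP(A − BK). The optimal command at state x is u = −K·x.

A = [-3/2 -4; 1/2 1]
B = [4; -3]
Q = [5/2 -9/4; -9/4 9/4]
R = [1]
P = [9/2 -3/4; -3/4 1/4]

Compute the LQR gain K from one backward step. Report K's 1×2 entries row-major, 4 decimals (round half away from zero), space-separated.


BᵀP = [20.2500 -3.7500]
S = R + BᵀPB = [1] + [92.2500] = [93.2500]
BᵀPA = [-32.2500 -84.7500]
K = S⁻¹·BᵀPA = [-0.3458 -0.9088]
A−BK = [-0.1166 -0.3646; -0.5375 -1.7265]
AᵀP(A−BK) = [0.1590 0.4397; 0.4397 1.2252]
P' = Q + AᵀP(A−BK) = [2.6590 -1.8103; -1.8103 3.4752]
tr(P') = 6.1342

-0.3458 -0.9088


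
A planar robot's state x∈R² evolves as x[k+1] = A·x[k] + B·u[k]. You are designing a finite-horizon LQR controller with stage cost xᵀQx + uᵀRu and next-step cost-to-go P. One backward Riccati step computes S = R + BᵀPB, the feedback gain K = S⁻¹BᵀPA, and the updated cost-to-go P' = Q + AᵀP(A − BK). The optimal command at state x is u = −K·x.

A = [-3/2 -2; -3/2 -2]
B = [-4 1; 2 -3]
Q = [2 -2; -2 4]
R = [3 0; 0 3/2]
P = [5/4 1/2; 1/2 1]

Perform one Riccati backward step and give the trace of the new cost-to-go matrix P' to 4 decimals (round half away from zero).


10.8513

BᵀP = [-4.0000 0.0000; -0.2500 -2.5000]
S = R + BᵀPB = [3 0; 0 3/2] + [16.0000 -4.0000; -4.0000 7.2500] = [19.0000 -4.0000; -4.0000 8.7500]
BᵀPA = [6.0000 8.0000; 4.1250 5.5000]
K = S⁻¹·BᵀPA = [0.4592 0.6123; 0.6814 0.9085]
A−BK = [-0.3444 -0.4592; -0.3744 -0.4992]
AᵀP(A−BK) = [1.7465 2.3286; 2.3286 3.1048]
P' = Q + AᵀP(A−BK) = [3.7465 0.3286; 0.3286 7.1048]
tr(P') = 10.8513


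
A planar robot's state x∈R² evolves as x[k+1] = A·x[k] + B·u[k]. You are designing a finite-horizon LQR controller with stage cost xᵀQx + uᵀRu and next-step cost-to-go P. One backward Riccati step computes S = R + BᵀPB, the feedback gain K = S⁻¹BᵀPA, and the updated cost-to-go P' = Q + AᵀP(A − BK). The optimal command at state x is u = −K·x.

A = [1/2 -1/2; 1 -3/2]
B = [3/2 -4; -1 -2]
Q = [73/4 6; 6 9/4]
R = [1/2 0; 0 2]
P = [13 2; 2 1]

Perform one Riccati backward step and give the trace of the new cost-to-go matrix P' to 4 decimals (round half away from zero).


21.1137

BᵀP = [17.5000 2.0000; -56.0000 -10.0000]
S = R + BᵀPB = [1/2 0; 0 2] + [24.2500 -74.0000; -74.0000 244.0000] = [24.7500 -74.0000; -74.0000 246.0000]
BᵀPA = [10.7500 -11.7500; -38.0000 43.0000]
K = S⁻¹·BᵀPA = [-0.2735 0.4759; -0.2367 0.3180]
A−BK = [-0.0367 0.0580; 0.2531 -0.3882]
AᵀP(A−BK) = [0.1939 -0.2837; -0.2837 0.4198]
P' = Q + AᵀP(A−BK) = [18.4439 5.7163; 5.7163 2.6698]
tr(P') = 21.1137


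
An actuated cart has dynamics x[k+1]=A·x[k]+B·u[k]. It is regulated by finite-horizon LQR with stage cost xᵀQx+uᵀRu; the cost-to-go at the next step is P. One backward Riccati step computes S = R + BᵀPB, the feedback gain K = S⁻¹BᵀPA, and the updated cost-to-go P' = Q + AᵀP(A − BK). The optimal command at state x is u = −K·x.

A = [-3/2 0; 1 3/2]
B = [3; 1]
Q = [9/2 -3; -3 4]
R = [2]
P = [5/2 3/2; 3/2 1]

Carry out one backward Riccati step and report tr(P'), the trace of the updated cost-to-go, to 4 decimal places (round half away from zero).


BᵀP = [9.0000 5.5000]
S = R + BᵀPB = [2] + [32.5000] = [34.5000]
BᵀPA = [-8.0000 8.2500]
K = S⁻¹·BᵀPA = [-0.2319 0.2391]
A−BK = [-0.8043 -0.7174; 1.2319 1.2609]
AᵀP(A−BK) = [0.2699 0.0380; 0.0380 0.2772]
P' = Q + AᵀP(A−BK) = [4.7699 -2.9620; -2.9620 4.2772]
tr(P') = 9.0471

9.0471


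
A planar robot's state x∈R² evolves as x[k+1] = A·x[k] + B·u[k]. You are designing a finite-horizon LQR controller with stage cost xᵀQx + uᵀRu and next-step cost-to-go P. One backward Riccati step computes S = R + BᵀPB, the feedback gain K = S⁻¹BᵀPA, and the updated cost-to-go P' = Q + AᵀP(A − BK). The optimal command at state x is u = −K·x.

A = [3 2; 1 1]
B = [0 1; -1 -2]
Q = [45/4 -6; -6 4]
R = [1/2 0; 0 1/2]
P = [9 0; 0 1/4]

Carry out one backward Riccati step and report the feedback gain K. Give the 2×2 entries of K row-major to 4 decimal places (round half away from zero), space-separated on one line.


-2.0820 -1.4918 2.6230 1.7377

BᵀP = [0.0000 -0.2500; 9.0000 -0.5000]
S = R + BᵀPB = [1/2 0; 0 1/2] + [0.2500 0.5000; 0.5000 10.0000] = [0.7500 0.5000; 0.5000 10.5000]
BᵀPA = [-0.2500 -0.2500; 26.5000 17.5000]
K = S⁻¹·BᵀPA = [-2.0820 -1.4918; 2.6230 1.7377]
A−BK = [0.3770 0.2623; 4.1639 2.9836]
AᵀP(A−BK) = [11.2213 7.8279; 7.8279 5.4672]
P' = Q + AᵀP(A−BK) = [22.4713 1.8279; 1.8279 9.4672]
tr(P') = 31.9385
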